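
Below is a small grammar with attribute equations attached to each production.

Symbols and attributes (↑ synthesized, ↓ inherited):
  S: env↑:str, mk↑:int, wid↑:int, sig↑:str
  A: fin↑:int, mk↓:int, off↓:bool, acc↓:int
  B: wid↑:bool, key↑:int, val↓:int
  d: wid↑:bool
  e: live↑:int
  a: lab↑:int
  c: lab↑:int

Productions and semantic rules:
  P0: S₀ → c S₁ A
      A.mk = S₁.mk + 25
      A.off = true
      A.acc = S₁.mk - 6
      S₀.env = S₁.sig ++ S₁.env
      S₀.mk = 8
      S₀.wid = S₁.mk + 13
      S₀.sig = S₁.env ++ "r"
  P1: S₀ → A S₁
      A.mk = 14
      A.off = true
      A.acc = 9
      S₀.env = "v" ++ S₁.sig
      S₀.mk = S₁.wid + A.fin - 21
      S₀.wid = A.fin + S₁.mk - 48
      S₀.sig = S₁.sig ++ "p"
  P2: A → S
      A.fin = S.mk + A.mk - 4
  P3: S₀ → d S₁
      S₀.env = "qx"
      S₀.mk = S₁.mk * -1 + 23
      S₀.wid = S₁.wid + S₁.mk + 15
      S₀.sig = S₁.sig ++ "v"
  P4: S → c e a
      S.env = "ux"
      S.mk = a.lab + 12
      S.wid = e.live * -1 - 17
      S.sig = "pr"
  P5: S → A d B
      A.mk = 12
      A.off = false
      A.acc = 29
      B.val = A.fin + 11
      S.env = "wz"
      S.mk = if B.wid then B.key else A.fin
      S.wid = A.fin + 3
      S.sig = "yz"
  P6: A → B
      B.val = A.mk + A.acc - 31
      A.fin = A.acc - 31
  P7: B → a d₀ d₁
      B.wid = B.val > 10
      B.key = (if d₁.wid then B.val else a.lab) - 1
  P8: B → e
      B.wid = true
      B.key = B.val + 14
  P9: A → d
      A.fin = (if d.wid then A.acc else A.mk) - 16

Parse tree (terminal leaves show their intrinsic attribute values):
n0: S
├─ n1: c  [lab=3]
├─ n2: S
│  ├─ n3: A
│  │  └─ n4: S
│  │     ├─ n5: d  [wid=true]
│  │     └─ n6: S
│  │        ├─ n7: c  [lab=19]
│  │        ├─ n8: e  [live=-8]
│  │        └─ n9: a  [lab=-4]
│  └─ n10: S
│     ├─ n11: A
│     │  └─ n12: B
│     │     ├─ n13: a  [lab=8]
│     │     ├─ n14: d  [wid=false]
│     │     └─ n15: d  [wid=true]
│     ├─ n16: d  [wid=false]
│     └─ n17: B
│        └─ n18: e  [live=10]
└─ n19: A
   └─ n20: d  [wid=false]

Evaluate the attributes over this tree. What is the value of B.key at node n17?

1. n1.lab = 3  [terminal]
2. n3.mk = 14  [14]
3. n3.off = true  [true]
4. n3.acc = 9  [9]
5. n5.wid = true  [terminal]
6. n7.lab = 19  [terminal]
7. n8.live = -8  [terminal]
8. n9.lab = -4  [terminal]
9. n6.env = "ux"  ["ux"]
10. n6.mk = 8  [a.lab + 12]
11. n6.wid = -9  [e.live * -1 - 17]
12. n6.sig = "pr"  ["pr"]
13. n4.env = "qx"  ["qx"]
14. n4.mk = 15  [S₁.mk * -1 + 23]
15. n4.wid = 14  [S₁.wid + S₁.mk + 15]
16. n4.sig = "prv"  [S₁.sig ++ "v"]
17. n3.fin = 25  [S.mk + A.mk - 4]
18. n11.mk = 12  [12]
19. n11.off = false  [false]
20. n11.acc = 29  [29]
21. n12.val = 10  [A.mk + A.acc - 31]
22. n13.lab = 8  [terminal]
23. n14.wid = false  [terminal]
24. n15.wid = true  [terminal]
25. n12.wid = false  [B.val > 10]
26. n12.key = 9  [(if d₁.wid then B.val else a.lab) - 1]
27. n11.fin = -2  [A.acc - 31]
28. n16.wid = false  [terminal]
29. n17.val = 9  [A.fin + 11]
30. n18.live = 10  [terminal]
31. n17.wid = true  [true]
32. n17.key = 23  [B.val + 14]
33. n10.env = "wz"  ["wz"]
34. n10.mk = 23  [if B.wid then B.key else A.fin]
35. n10.wid = 1  [A.fin + 3]
36. n10.sig = "yz"  ["yz"]
37. n2.env = "vyz"  ["v" ++ S₁.sig]
38. n2.mk = 5  [S₁.wid + A.fin - 21]
39. n2.wid = 0  [A.fin + S₁.mk - 48]
40. n2.sig = "yzp"  [S₁.sig ++ "p"]
41. n19.mk = 30  [S₁.mk + 25]
42. n19.off = true  [true]
43. n19.acc = -1  [S₁.mk - 6]
44. n20.wid = false  [terminal]
45. n19.fin = 14  [(if d.wid then A.acc else A.mk) - 16]
46. n0.env = "yzpvyz"  [S₁.sig ++ S₁.env]
47. n0.mk = 8  [8]
48. n0.wid = 18  [S₁.mk + 13]
49. n0.sig = "vyzr"  [S₁.env ++ "r"]

23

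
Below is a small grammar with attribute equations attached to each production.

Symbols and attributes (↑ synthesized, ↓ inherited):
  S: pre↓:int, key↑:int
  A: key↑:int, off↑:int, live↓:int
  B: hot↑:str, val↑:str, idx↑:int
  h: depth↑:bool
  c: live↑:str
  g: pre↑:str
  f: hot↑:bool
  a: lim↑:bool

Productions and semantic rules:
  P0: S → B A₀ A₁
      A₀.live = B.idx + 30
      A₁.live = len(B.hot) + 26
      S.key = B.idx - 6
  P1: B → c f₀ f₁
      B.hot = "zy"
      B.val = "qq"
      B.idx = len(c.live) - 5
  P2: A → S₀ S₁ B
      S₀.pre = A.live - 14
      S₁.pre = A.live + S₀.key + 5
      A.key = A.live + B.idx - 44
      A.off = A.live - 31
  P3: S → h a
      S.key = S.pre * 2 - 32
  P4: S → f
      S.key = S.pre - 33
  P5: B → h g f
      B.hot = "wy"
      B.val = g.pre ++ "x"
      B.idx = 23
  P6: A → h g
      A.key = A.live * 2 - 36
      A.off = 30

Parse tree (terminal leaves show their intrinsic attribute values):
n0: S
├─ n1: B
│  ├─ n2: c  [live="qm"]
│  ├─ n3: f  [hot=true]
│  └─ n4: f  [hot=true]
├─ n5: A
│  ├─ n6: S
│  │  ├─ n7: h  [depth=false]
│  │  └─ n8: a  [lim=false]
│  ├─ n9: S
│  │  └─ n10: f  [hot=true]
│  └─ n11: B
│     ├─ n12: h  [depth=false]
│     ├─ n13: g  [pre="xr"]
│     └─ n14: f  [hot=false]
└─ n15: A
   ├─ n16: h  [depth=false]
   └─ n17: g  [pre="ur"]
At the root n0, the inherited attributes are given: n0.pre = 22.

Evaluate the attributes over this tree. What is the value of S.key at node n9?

1. n0.pre = 22  [given at root]
2. n2.live = "qm"  [terminal]
3. n3.hot = true  [terminal]
4. n4.hot = true  [terminal]
5. n1.hot = "zy"  ["zy"]
6. n1.val = "qq"  ["qq"]
7. n1.idx = -3  [len(c.live) - 5]
8. n5.live = 27  [B.idx + 30]
9. n6.pre = 13  [A.live - 14]
10. n7.depth = false  [terminal]
11. n8.lim = false  [terminal]
12. n6.key = -6  [S.pre * 2 - 32]
13. n9.pre = 26  [A.live + S₀.key + 5]
14. n10.hot = true  [terminal]
15. n9.key = -7  [S.pre - 33]
16. n12.depth = false  [terminal]
17. n13.pre = "xr"  [terminal]
18. n14.hot = false  [terminal]
19. n11.hot = "wy"  ["wy"]
20. n11.val = "xrx"  [g.pre ++ "x"]
21. n11.idx = 23  [23]
22. n5.key = 6  [A.live + B.idx - 44]
23. n5.off = -4  [A.live - 31]
24. n15.live = 28  [len(B.hot) + 26]
25. n16.depth = false  [terminal]
26. n17.pre = "ur"  [terminal]
27. n15.key = 20  [A.live * 2 - 36]
28. n15.off = 30  [30]
29. n0.key = -9  [B.idx - 6]

-7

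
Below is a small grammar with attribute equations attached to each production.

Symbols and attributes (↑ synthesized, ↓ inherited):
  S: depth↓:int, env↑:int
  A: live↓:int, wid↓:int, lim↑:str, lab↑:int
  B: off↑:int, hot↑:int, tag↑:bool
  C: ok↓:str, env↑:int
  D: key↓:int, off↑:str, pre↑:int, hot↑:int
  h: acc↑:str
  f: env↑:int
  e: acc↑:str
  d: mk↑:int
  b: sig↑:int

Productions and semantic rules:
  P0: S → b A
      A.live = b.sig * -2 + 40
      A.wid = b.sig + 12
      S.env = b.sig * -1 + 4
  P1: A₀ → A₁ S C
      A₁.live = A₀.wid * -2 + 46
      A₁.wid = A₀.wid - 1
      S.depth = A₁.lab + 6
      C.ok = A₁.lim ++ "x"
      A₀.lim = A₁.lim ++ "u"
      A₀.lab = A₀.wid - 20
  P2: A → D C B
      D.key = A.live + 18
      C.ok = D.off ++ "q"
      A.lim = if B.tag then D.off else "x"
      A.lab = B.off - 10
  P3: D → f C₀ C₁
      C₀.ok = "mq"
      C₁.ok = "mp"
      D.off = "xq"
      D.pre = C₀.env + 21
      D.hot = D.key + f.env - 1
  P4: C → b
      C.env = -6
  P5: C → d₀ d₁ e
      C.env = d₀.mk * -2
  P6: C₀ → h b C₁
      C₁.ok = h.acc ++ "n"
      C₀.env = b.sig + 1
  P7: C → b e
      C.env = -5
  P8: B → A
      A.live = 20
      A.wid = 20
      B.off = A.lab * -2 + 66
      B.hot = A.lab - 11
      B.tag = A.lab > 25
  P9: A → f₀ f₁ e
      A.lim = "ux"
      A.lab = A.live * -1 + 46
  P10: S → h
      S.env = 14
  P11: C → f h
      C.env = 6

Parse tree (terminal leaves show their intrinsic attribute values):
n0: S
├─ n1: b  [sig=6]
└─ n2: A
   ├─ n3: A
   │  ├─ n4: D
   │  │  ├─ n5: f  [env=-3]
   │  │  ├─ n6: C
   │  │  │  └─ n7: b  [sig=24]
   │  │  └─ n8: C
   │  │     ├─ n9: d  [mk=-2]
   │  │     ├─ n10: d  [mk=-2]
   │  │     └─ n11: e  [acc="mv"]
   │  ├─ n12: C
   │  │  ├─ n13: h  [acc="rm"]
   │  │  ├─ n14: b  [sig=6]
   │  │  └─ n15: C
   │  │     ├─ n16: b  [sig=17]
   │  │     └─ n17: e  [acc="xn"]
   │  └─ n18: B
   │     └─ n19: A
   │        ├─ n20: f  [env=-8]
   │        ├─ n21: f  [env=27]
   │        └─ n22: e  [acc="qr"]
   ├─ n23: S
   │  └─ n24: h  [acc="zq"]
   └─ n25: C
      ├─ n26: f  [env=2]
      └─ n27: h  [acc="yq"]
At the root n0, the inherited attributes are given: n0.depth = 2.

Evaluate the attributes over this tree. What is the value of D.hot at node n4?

24

1. n0.depth = 2  [given at root]
2. n1.sig = 6  [terminal]
3. n2.live = 28  [b.sig * -2 + 40]
4. n2.wid = 18  [b.sig + 12]
5. n3.live = 10  [A₀.wid * -2 + 46]
6. n3.wid = 17  [A₀.wid - 1]
7. n4.key = 28  [A.live + 18]
8. n5.env = -3  [terminal]
9. n6.ok = "mq"  ["mq"]
10. n7.sig = 24  [terminal]
11. n6.env = -6  [-6]
12. n8.ok = "mp"  ["mp"]
13. n9.mk = -2  [terminal]
14. n10.mk = -2  [terminal]
15. n11.acc = "mv"  [terminal]
16. n8.env = 4  [d₀.mk * -2]
17. n4.off = "xq"  ["xq"]
18. n4.pre = 15  [C₀.env + 21]
19. n4.hot = 24  [D.key + f.env - 1]
20. n12.ok = "xqq"  [D.off ++ "q"]
21. n13.acc = "rm"  [terminal]
22. n14.sig = 6  [terminal]
23. n15.ok = "rmn"  [h.acc ++ "n"]
24. n16.sig = 17  [terminal]
25. n17.acc = "xn"  [terminal]
26. n15.env = -5  [-5]
27. n12.env = 7  [b.sig + 1]
28. n19.live = 20  [20]
29. n19.wid = 20  [20]
30. n20.env = -8  [terminal]
31. n21.env = 27  [terminal]
32. n22.acc = "qr"  [terminal]
33. n19.lim = "ux"  ["ux"]
34. n19.lab = 26  [A.live * -1 + 46]
35. n18.off = 14  [A.lab * -2 + 66]
36. n18.hot = 15  [A.lab - 11]
37. n18.tag = true  [A.lab > 25]
38. n3.lim = "xq"  [if B.tag then D.off else "x"]
39. n3.lab = 4  [B.off - 10]
40. n23.depth = 10  [A₁.lab + 6]
41. n24.acc = "zq"  [terminal]
42. n23.env = 14  [14]
43. n25.ok = "xqx"  [A₁.lim ++ "x"]
44. n26.env = 2  [terminal]
45. n27.acc = "yq"  [terminal]
46. n25.env = 6  [6]
47. n2.lim = "xqu"  [A₁.lim ++ "u"]
48. n2.lab = -2  [A₀.wid - 20]
49. n0.env = -2  [b.sig * -1 + 4]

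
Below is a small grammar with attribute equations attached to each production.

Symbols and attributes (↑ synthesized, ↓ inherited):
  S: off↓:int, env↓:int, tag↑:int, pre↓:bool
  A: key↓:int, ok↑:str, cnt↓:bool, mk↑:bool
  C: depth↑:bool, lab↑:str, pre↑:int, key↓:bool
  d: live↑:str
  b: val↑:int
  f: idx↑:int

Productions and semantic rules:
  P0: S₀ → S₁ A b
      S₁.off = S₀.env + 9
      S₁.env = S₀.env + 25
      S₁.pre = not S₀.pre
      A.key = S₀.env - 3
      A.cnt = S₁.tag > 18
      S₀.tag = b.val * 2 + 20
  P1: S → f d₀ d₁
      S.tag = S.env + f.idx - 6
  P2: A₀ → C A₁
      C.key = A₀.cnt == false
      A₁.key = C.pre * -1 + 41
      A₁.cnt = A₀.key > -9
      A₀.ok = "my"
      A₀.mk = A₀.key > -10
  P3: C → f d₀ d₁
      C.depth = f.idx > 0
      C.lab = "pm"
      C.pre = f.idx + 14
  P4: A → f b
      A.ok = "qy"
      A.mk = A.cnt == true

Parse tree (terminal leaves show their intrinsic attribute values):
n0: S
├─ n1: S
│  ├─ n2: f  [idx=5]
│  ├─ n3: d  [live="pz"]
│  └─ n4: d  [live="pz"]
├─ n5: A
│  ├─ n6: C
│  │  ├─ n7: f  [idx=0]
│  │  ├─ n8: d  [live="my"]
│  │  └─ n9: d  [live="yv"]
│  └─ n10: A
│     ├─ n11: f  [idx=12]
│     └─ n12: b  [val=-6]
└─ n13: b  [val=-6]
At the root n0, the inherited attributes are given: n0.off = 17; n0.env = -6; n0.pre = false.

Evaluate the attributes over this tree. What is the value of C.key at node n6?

true

1. n0.off = 17  [given at root]
2. n0.env = -6  [given at root]
3. n0.pre = false  [given at root]
4. n1.off = 3  [S₀.env + 9]
5. n1.env = 19  [S₀.env + 25]
6. n1.pre = true  [not S₀.pre]
7. n2.idx = 5  [terminal]
8. n3.live = "pz"  [terminal]
9. n4.live = "pz"  [terminal]
10. n1.tag = 18  [S.env + f.idx - 6]
11. n5.key = -9  [S₀.env - 3]
12. n5.cnt = false  [S₁.tag > 18]
13. n6.key = true  [A₀.cnt == false]
14. n7.idx = 0  [terminal]
15. n8.live = "my"  [terminal]
16. n9.live = "yv"  [terminal]
17. n6.depth = false  [f.idx > 0]
18. n6.lab = "pm"  ["pm"]
19. n6.pre = 14  [f.idx + 14]
20. n10.key = 27  [C.pre * -1 + 41]
21. n10.cnt = false  [A₀.key > -9]
22. n11.idx = 12  [terminal]
23. n12.val = -6  [terminal]
24. n10.ok = "qy"  ["qy"]
25. n10.mk = false  [A.cnt == true]
26. n5.ok = "my"  ["my"]
27. n5.mk = true  [A₀.key > -10]
28. n13.val = -6  [terminal]
29. n0.tag = 8  [b.val * 2 + 20]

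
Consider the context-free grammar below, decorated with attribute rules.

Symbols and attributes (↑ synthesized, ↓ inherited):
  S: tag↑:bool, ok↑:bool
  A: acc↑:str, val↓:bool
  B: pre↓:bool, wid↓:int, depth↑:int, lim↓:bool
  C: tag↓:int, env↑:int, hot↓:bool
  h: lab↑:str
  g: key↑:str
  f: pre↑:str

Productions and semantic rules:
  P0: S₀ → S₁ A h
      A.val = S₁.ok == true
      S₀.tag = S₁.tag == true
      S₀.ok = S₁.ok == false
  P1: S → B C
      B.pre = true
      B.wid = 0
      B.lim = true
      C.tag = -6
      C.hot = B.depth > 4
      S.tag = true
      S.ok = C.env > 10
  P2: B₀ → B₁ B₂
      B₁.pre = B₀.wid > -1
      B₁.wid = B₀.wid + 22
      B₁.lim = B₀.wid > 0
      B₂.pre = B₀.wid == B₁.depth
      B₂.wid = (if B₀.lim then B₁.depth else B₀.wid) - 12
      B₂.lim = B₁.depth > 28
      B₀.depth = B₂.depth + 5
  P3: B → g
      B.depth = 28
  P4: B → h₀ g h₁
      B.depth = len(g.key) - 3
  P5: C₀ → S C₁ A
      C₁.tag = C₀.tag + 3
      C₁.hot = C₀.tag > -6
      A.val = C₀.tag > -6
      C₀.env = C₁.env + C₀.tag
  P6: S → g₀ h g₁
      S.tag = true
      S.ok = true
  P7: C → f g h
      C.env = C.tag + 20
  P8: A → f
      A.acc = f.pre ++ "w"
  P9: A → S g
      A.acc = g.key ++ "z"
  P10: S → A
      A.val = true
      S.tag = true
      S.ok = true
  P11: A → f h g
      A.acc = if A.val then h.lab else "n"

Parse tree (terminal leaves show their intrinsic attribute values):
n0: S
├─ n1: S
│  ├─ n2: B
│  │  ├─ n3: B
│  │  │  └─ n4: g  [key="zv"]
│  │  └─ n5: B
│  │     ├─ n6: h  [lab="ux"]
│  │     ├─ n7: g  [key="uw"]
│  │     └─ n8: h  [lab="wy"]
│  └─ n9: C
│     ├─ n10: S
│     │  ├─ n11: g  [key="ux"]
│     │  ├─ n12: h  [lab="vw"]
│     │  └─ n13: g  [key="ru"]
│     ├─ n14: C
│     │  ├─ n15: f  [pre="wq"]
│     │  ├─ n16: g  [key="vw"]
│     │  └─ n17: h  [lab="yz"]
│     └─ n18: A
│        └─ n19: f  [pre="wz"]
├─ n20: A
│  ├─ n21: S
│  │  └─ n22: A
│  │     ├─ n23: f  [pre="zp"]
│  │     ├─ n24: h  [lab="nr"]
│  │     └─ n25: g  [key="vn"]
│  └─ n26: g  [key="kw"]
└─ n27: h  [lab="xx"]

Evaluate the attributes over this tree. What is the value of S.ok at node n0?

1. n2.pre = true  [true]
2. n2.wid = 0  [0]
3. n2.lim = true  [true]
4. n3.pre = true  [B₀.wid > -1]
5. n3.wid = 22  [B₀.wid + 22]
6. n3.lim = false  [B₀.wid > 0]
7. n4.key = "zv"  [terminal]
8. n3.depth = 28  [28]
9. n5.pre = false  [B₀.wid == B₁.depth]
10. n5.wid = 16  [(if B₀.lim then B₁.depth else B₀.wid) - 12]
11. n5.lim = false  [B₁.depth > 28]
12. n6.lab = "ux"  [terminal]
13. n7.key = "uw"  [terminal]
14. n8.lab = "wy"  [terminal]
15. n5.depth = -1  [len(g.key) - 3]
16. n2.depth = 4  [B₂.depth + 5]
17. n9.tag = -6  [-6]
18. n9.hot = false  [B.depth > 4]
19. n11.key = "ux"  [terminal]
20. n12.lab = "vw"  [terminal]
21. n13.key = "ru"  [terminal]
22. n10.tag = true  [true]
23. n10.ok = true  [true]
24. n14.tag = -3  [C₀.tag + 3]
25. n14.hot = false  [C₀.tag > -6]
26. n15.pre = "wq"  [terminal]
27. n16.key = "vw"  [terminal]
28. n17.lab = "yz"  [terminal]
29. n14.env = 17  [C.tag + 20]
30. n18.val = false  [C₀.tag > -6]
31. n19.pre = "wz"  [terminal]
32. n18.acc = "wzw"  [f.pre ++ "w"]
33. n9.env = 11  [C₁.env + C₀.tag]
34. n1.tag = true  [true]
35. n1.ok = true  [C.env > 10]
36. n20.val = true  [S₁.ok == true]
37. n22.val = true  [true]
38. n23.pre = "zp"  [terminal]
39. n24.lab = "nr"  [terminal]
40. n25.key = "vn"  [terminal]
41. n22.acc = "nr"  [if A.val then h.lab else "n"]
42. n21.tag = true  [true]
43. n21.ok = true  [true]
44. n26.key = "kw"  [terminal]
45. n20.acc = "kwz"  [g.key ++ "z"]
46. n27.lab = "xx"  [terminal]
47. n0.tag = true  [S₁.tag == true]
48. n0.ok = false  [S₁.ok == false]

false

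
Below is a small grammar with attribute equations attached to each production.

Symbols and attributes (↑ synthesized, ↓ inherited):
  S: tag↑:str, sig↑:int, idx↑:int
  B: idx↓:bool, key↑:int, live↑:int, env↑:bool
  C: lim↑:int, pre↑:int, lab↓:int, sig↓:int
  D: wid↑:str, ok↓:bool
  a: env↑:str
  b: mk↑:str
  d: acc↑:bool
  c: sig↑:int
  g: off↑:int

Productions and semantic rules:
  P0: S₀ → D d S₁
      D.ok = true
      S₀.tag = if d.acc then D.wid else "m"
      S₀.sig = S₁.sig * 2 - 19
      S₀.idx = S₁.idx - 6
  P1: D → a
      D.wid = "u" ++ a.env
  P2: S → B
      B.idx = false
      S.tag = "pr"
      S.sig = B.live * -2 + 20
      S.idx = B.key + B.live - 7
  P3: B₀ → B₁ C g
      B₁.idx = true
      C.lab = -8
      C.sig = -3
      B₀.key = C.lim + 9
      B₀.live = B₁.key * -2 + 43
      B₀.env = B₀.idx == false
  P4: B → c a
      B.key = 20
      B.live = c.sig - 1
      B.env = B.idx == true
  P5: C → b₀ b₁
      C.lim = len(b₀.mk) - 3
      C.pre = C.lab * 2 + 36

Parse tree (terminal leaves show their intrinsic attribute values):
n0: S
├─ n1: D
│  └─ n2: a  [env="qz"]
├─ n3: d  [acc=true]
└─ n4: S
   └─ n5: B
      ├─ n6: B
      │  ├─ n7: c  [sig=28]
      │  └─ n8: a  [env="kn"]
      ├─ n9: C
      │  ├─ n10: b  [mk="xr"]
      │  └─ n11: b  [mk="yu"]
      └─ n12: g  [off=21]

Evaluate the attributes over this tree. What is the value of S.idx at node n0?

1. n1.ok = true  [true]
2. n2.env = "qz"  [terminal]
3. n1.wid = "uqz"  ["u" ++ a.env]
4. n3.acc = true  [terminal]
5. n5.idx = false  [false]
6. n6.idx = true  [true]
7. n7.sig = 28  [terminal]
8. n8.env = "kn"  [terminal]
9. n6.key = 20  [20]
10. n6.live = 27  [c.sig - 1]
11. n6.env = true  [B.idx == true]
12. n9.lab = -8  [-8]
13. n9.sig = -3  [-3]
14. n10.mk = "xr"  [terminal]
15. n11.mk = "yu"  [terminal]
16. n9.lim = -1  [len(b₀.mk) - 3]
17. n9.pre = 20  [C.lab * 2 + 36]
18. n12.off = 21  [terminal]
19. n5.key = 8  [C.lim + 9]
20. n5.live = 3  [B₁.key * -2 + 43]
21. n5.env = true  [B₀.idx == false]
22. n4.tag = "pr"  ["pr"]
23. n4.sig = 14  [B.live * -2 + 20]
24. n4.idx = 4  [B.key + B.live - 7]
25. n0.tag = "uqz"  [if d.acc then D.wid else "m"]
26. n0.sig = 9  [S₁.sig * 2 - 19]
27. n0.idx = -2  [S₁.idx - 6]

-2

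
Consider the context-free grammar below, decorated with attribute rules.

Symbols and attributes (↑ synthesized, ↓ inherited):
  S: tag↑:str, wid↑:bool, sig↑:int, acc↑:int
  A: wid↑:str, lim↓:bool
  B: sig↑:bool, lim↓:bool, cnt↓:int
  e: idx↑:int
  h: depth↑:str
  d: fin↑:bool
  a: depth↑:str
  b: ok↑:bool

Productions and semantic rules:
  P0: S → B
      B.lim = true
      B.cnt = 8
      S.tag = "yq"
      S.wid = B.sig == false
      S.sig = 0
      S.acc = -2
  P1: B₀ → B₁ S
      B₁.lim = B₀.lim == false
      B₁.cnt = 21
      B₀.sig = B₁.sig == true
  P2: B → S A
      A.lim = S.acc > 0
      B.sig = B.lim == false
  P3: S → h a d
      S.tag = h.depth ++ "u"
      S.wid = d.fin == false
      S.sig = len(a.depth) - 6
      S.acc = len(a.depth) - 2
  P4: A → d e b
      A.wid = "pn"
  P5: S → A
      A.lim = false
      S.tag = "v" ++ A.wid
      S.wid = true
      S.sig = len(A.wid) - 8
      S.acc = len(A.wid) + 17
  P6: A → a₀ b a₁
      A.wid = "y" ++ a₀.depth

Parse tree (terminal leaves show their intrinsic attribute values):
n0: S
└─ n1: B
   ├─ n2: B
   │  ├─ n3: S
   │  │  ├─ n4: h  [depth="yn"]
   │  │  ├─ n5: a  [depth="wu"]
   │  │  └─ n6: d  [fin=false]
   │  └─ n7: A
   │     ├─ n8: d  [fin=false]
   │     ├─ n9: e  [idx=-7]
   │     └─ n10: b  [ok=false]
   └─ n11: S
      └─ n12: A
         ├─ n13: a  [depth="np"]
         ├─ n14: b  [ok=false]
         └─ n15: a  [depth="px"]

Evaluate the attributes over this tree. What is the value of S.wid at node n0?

1. n1.lim = true  [true]
2. n1.cnt = 8  [8]
3. n2.lim = false  [B₀.lim == false]
4. n2.cnt = 21  [21]
5. n4.depth = "yn"  [terminal]
6. n5.depth = "wu"  [terminal]
7. n6.fin = false  [terminal]
8. n3.tag = "ynu"  [h.depth ++ "u"]
9. n3.wid = true  [d.fin == false]
10. n3.sig = -4  [len(a.depth) - 6]
11. n3.acc = 0  [len(a.depth) - 2]
12. n7.lim = false  [S.acc > 0]
13. n8.fin = false  [terminal]
14. n9.idx = -7  [terminal]
15. n10.ok = false  [terminal]
16. n7.wid = "pn"  ["pn"]
17. n2.sig = true  [B.lim == false]
18. n12.lim = false  [false]
19. n13.depth = "np"  [terminal]
20. n14.ok = false  [terminal]
21. n15.depth = "px"  [terminal]
22. n12.wid = "ynp"  ["y" ++ a₀.depth]
23. n11.tag = "vynp"  ["v" ++ A.wid]
24. n11.wid = true  [true]
25. n11.sig = -5  [len(A.wid) - 8]
26. n11.acc = 20  [len(A.wid) + 17]
27. n1.sig = true  [B₁.sig == true]
28. n0.tag = "yq"  ["yq"]
29. n0.wid = false  [B.sig == false]
30. n0.sig = 0  [0]
31. n0.acc = -2  [-2]

false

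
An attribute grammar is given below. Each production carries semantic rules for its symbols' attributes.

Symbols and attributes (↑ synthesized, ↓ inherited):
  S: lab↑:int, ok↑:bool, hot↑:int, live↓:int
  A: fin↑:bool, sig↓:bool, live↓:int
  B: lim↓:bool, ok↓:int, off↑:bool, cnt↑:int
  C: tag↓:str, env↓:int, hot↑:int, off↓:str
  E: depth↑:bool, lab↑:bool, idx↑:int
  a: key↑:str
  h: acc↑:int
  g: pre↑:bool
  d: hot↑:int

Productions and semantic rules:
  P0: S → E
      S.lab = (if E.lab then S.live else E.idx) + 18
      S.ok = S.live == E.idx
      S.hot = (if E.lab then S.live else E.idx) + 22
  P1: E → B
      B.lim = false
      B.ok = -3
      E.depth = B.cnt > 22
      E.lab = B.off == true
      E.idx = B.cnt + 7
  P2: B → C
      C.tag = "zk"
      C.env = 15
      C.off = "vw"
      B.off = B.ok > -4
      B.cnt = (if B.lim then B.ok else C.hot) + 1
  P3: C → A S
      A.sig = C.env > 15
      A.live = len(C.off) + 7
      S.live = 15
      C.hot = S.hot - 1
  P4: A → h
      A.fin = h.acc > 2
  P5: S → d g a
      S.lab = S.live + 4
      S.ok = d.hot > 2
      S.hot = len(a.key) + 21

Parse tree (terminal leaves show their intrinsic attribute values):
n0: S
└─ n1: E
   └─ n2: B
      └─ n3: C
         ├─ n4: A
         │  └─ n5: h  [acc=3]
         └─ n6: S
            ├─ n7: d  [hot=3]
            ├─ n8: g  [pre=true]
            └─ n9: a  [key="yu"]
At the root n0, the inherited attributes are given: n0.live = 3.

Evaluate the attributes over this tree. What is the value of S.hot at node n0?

25

1. n0.live = 3  [given at root]
2. n2.lim = false  [false]
3. n2.ok = -3  [-3]
4. n3.tag = "zk"  ["zk"]
5. n3.env = 15  [15]
6. n3.off = "vw"  ["vw"]
7. n4.sig = false  [C.env > 15]
8. n4.live = 9  [len(C.off) + 7]
9. n5.acc = 3  [terminal]
10. n4.fin = true  [h.acc > 2]
11. n6.live = 15  [15]
12. n7.hot = 3  [terminal]
13. n8.pre = true  [terminal]
14. n9.key = "yu"  [terminal]
15. n6.lab = 19  [S.live + 4]
16. n6.ok = true  [d.hot > 2]
17. n6.hot = 23  [len(a.key) + 21]
18. n3.hot = 22  [S.hot - 1]
19. n2.off = true  [B.ok > -4]
20. n2.cnt = 23  [(if B.lim then B.ok else C.hot) + 1]
21. n1.depth = true  [B.cnt > 22]
22. n1.lab = true  [B.off == true]
23. n1.idx = 30  [B.cnt + 7]
24. n0.lab = 21  [(if E.lab then S.live else E.idx) + 18]
25. n0.ok = false  [S.live == E.idx]
26. n0.hot = 25  [(if E.lab then S.live else E.idx) + 22]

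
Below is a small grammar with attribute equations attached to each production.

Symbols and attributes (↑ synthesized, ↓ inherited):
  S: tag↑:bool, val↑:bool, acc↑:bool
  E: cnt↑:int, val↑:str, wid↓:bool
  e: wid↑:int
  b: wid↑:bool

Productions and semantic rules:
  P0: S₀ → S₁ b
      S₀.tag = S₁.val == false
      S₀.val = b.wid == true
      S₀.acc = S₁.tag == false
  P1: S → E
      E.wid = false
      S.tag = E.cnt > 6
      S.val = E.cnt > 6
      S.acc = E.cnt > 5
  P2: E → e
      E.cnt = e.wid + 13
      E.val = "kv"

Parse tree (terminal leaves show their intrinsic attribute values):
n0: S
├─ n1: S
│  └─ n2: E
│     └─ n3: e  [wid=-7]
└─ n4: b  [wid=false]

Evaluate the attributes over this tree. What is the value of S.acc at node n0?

true

1. n2.wid = false  [false]
2. n3.wid = -7  [terminal]
3. n2.cnt = 6  [e.wid + 13]
4. n2.val = "kv"  ["kv"]
5. n1.tag = false  [E.cnt > 6]
6. n1.val = false  [E.cnt > 6]
7. n1.acc = true  [E.cnt > 5]
8. n4.wid = false  [terminal]
9. n0.tag = true  [S₁.val == false]
10. n0.val = false  [b.wid == true]
11. n0.acc = true  [S₁.tag == false]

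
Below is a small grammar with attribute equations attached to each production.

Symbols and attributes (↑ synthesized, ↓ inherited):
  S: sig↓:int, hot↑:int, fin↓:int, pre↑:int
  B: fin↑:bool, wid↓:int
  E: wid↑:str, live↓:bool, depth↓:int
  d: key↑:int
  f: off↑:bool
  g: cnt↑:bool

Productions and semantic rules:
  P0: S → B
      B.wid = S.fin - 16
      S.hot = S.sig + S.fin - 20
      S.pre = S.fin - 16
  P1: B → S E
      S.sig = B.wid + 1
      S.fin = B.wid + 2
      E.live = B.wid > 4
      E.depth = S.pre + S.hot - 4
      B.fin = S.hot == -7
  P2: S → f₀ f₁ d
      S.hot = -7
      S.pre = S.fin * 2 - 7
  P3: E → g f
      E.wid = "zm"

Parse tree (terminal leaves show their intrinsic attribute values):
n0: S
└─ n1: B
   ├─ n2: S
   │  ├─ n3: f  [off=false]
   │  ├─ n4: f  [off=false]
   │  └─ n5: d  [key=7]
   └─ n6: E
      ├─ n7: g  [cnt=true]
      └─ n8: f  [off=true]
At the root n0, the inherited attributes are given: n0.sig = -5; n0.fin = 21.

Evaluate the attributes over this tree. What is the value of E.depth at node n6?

1. n0.sig = -5  [given at root]
2. n0.fin = 21  [given at root]
3. n1.wid = 5  [S.fin - 16]
4. n2.sig = 6  [B.wid + 1]
5. n2.fin = 7  [B.wid + 2]
6. n3.off = false  [terminal]
7. n4.off = false  [terminal]
8. n5.key = 7  [terminal]
9. n2.hot = -7  [-7]
10. n2.pre = 7  [S.fin * 2 - 7]
11. n6.live = true  [B.wid > 4]
12. n6.depth = -4  [S.pre + S.hot - 4]
13. n7.cnt = true  [terminal]
14. n8.off = true  [terminal]
15. n6.wid = "zm"  ["zm"]
16. n1.fin = true  [S.hot == -7]
17. n0.hot = -4  [S.sig + S.fin - 20]
18. n0.pre = 5  [S.fin - 16]

-4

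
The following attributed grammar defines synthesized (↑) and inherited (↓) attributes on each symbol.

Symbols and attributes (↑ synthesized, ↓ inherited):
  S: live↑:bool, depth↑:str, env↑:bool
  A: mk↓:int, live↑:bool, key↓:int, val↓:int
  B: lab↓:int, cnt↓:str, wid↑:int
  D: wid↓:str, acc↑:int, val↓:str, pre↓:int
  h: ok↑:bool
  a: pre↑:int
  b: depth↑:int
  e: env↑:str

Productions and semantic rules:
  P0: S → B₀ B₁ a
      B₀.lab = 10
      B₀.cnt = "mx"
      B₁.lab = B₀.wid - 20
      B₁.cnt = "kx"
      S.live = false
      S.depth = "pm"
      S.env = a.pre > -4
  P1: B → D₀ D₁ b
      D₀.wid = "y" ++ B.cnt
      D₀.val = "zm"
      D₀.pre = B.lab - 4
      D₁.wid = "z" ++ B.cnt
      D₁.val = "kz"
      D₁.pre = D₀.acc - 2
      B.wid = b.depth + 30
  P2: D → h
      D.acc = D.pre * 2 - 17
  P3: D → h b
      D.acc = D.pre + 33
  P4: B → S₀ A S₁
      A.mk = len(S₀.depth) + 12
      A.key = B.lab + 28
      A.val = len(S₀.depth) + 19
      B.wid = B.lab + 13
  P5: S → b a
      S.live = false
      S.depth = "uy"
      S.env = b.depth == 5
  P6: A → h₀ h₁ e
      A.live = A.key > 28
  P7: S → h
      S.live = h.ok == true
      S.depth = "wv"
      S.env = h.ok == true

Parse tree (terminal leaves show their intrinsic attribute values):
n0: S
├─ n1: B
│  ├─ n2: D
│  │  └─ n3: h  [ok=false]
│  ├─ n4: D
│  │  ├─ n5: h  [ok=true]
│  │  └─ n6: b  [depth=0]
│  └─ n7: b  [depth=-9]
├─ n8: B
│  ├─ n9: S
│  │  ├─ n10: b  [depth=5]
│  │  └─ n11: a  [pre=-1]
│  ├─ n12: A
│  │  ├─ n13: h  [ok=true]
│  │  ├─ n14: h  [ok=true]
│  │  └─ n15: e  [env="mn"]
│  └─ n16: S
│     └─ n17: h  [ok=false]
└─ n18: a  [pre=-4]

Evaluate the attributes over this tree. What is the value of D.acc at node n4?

1. n1.lab = 10  [10]
2. n1.cnt = "mx"  ["mx"]
3. n2.wid = "ymx"  ["y" ++ B.cnt]
4. n2.val = "zm"  ["zm"]
5. n2.pre = 6  [B.lab - 4]
6. n3.ok = false  [terminal]
7. n2.acc = -5  [D.pre * 2 - 17]
8. n4.wid = "zmx"  ["z" ++ B.cnt]
9. n4.val = "kz"  ["kz"]
10. n4.pre = -7  [D₀.acc - 2]
11. n5.ok = true  [terminal]
12. n6.depth = 0  [terminal]
13. n4.acc = 26  [D.pre + 33]
14. n7.depth = -9  [terminal]
15. n1.wid = 21  [b.depth + 30]
16. n8.lab = 1  [B₀.wid - 20]
17. n8.cnt = "kx"  ["kx"]
18. n10.depth = 5  [terminal]
19. n11.pre = -1  [terminal]
20. n9.live = false  [false]
21. n9.depth = "uy"  ["uy"]
22. n9.env = true  [b.depth == 5]
23. n12.mk = 14  [len(S₀.depth) + 12]
24. n12.key = 29  [B.lab + 28]
25. n12.val = 21  [len(S₀.depth) + 19]
26. n13.ok = true  [terminal]
27. n14.ok = true  [terminal]
28. n15.env = "mn"  [terminal]
29. n12.live = true  [A.key > 28]
30. n17.ok = false  [terminal]
31. n16.live = false  [h.ok == true]
32. n16.depth = "wv"  ["wv"]
33. n16.env = false  [h.ok == true]
34. n8.wid = 14  [B.lab + 13]
35. n18.pre = -4  [terminal]
36. n0.live = false  [false]
37. n0.depth = "pm"  ["pm"]
38. n0.env = false  [a.pre > -4]

26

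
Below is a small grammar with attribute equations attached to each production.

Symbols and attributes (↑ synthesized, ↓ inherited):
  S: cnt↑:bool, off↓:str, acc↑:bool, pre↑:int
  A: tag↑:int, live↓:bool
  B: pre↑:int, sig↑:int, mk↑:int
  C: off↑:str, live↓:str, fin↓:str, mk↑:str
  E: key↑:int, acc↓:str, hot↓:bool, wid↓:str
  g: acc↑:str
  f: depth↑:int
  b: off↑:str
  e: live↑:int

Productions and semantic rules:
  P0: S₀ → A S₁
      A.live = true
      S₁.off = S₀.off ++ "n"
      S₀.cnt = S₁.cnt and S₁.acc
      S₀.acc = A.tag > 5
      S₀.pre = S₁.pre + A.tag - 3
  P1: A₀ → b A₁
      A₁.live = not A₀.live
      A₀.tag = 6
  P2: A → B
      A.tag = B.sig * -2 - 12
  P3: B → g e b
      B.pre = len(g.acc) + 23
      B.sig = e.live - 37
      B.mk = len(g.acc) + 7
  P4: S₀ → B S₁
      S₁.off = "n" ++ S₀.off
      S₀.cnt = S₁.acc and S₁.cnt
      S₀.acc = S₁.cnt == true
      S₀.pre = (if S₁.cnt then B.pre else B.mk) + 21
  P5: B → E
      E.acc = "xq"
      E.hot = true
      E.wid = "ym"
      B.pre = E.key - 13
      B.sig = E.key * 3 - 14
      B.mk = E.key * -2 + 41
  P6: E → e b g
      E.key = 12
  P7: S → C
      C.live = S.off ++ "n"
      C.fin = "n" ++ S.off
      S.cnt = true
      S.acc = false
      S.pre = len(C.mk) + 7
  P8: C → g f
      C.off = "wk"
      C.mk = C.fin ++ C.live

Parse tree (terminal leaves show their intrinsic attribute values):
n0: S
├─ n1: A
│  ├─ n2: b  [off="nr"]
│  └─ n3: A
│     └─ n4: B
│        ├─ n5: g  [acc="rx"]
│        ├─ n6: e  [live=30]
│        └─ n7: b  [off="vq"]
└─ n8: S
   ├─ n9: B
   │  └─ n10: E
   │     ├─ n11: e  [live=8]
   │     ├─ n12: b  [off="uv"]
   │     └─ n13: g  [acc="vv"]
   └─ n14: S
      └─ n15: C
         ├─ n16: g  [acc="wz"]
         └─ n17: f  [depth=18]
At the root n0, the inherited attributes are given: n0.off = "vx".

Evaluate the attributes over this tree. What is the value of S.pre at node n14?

1. n0.off = "vx"  [given at root]
2. n1.live = true  [true]
3. n2.off = "nr"  [terminal]
4. n3.live = false  [not A₀.live]
5. n5.acc = "rx"  [terminal]
6. n6.live = 30  [terminal]
7. n7.off = "vq"  [terminal]
8. n4.pre = 25  [len(g.acc) + 23]
9. n4.sig = -7  [e.live - 37]
10. n4.mk = 9  [len(g.acc) + 7]
11. n3.tag = 2  [B.sig * -2 - 12]
12. n1.tag = 6  [6]
13. n8.off = "vxn"  [S₀.off ++ "n"]
14. n10.acc = "xq"  ["xq"]
15. n10.hot = true  [true]
16. n10.wid = "ym"  ["ym"]
17. n11.live = 8  [terminal]
18. n12.off = "uv"  [terminal]
19. n13.acc = "vv"  [terminal]
20. n10.key = 12  [12]
21. n9.pre = -1  [E.key - 13]
22. n9.sig = 22  [E.key * 3 - 14]
23. n9.mk = 17  [E.key * -2 + 41]
24. n14.off = "nvxn"  ["n" ++ S₀.off]
25. n15.live = "nvxnn"  [S.off ++ "n"]
26. n15.fin = "nnvxn"  ["n" ++ S.off]
27. n16.acc = "wz"  [terminal]
28. n17.depth = 18  [terminal]
29. n15.off = "wk"  ["wk"]
30. n15.mk = "nnvxnnvxnn"  [C.fin ++ C.live]
31. n14.cnt = true  [true]
32. n14.acc = false  [false]
33. n14.pre = 17  [len(C.mk) + 7]
34. n8.cnt = false  [S₁.acc and S₁.cnt]
35. n8.acc = true  [S₁.cnt == true]
36. n8.pre = 20  [(if S₁.cnt then B.pre else B.mk) + 21]
37. n0.cnt = false  [S₁.cnt and S₁.acc]
38. n0.acc = true  [A.tag > 5]
39. n0.pre = 23  [S₁.pre + A.tag - 3]

17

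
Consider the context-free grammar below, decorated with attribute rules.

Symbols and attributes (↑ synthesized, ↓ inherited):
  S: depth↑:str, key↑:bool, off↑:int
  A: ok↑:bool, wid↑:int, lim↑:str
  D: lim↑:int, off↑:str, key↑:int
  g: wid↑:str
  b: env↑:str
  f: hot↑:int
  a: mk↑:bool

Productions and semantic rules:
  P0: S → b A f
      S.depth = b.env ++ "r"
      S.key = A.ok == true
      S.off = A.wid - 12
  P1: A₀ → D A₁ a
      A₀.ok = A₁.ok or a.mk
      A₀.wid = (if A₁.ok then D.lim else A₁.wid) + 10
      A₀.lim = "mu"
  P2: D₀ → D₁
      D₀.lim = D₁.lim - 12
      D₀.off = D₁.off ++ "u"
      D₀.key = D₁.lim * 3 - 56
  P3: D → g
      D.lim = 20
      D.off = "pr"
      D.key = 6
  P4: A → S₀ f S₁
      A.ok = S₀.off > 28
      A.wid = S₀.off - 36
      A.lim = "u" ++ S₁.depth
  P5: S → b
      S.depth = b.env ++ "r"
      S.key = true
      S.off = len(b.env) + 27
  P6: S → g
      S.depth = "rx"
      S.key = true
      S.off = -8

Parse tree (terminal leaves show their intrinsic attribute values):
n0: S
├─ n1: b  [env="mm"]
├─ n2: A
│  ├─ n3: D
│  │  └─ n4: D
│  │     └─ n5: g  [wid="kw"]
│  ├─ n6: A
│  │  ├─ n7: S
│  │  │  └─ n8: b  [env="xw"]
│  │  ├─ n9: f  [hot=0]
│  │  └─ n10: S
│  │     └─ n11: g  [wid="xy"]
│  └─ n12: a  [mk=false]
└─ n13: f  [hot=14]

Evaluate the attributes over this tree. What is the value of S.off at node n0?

1. n1.env = "mm"  [terminal]
2. n5.wid = "kw"  [terminal]
3. n4.lim = 20  [20]
4. n4.off = "pr"  ["pr"]
5. n4.key = 6  [6]
6. n3.lim = 8  [D₁.lim - 12]
7. n3.off = "pru"  [D₁.off ++ "u"]
8. n3.key = 4  [D₁.lim * 3 - 56]
9. n8.env = "xw"  [terminal]
10. n7.depth = "xwr"  [b.env ++ "r"]
11. n7.key = true  [true]
12. n7.off = 29  [len(b.env) + 27]
13. n9.hot = 0  [terminal]
14. n11.wid = "xy"  [terminal]
15. n10.depth = "rx"  ["rx"]
16. n10.key = true  [true]
17. n10.off = -8  [-8]
18. n6.ok = true  [S₀.off > 28]
19. n6.wid = -7  [S₀.off - 36]
20. n6.lim = "urx"  ["u" ++ S₁.depth]
21. n12.mk = false  [terminal]
22. n2.ok = true  [A₁.ok or a.mk]
23. n2.wid = 18  [(if A₁.ok then D.lim else A₁.wid) + 10]
24. n2.lim = "mu"  ["mu"]
25. n13.hot = 14  [terminal]
26. n0.depth = "mmr"  [b.env ++ "r"]
27. n0.key = true  [A.ok == true]
28. n0.off = 6  [A.wid - 12]

6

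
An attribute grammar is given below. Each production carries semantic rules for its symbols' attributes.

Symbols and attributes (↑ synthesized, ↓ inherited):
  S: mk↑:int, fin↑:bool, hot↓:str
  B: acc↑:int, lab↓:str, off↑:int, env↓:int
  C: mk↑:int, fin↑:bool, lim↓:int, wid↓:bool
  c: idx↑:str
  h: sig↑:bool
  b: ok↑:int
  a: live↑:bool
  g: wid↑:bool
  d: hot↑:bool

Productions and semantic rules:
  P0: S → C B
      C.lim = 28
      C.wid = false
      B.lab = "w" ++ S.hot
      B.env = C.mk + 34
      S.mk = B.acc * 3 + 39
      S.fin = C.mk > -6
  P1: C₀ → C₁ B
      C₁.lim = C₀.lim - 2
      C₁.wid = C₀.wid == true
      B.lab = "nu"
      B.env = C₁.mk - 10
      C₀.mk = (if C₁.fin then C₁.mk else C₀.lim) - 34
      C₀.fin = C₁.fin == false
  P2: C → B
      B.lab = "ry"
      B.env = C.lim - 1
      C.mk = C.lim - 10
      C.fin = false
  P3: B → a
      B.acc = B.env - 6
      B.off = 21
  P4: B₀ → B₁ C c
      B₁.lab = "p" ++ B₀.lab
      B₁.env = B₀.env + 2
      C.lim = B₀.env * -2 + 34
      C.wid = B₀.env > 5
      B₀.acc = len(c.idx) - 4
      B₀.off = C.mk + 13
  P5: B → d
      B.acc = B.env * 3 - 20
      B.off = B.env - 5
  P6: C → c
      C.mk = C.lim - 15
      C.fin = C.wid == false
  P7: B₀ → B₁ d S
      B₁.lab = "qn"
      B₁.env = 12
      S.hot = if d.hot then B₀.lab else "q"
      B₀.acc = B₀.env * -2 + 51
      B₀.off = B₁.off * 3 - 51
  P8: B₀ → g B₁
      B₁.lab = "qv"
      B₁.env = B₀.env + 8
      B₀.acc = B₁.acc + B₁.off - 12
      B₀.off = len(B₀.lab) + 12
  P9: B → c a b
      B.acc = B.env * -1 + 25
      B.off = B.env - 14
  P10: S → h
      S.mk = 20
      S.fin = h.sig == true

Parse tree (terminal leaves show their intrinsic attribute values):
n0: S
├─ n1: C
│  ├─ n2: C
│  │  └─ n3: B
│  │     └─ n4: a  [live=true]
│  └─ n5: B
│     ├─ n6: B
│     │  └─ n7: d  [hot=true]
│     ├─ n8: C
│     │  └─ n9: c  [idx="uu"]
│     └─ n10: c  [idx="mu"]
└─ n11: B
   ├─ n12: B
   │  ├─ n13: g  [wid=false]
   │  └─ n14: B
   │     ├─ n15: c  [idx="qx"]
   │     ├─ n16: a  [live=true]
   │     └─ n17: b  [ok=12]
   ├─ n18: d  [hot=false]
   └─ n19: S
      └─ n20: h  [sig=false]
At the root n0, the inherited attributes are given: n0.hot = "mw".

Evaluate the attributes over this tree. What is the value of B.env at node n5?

6

1. n0.hot = "mw"  [given at root]
2. n1.lim = 28  [28]
3. n1.wid = false  [false]
4. n2.lim = 26  [C₀.lim - 2]
5. n2.wid = false  [C₀.wid == true]
6. n3.lab = "ry"  ["ry"]
7. n3.env = 25  [C.lim - 1]
8. n4.live = true  [terminal]
9. n3.acc = 19  [B.env - 6]
10. n3.off = 21  [21]
11. n2.mk = 16  [C.lim - 10]
12. n2.fin = false  [false]
13. n5.lab = "nu"  ["nu"]
14. n5.env = 6  [C₁.mk - 10]
15. n6.lab = "pnu"  ["p" ++ B₀.lab]
16. n6.env = 8  [B₀.env + 2]
17. n7.hot = true  [terminal]
18. n6.acc = 4  [B.env * 3 - 20]
19. n6.off = 3  [B.env - 5]
20. n8.lim = 22  [B₀.env * -2 + 34]
21. n8.wid = true  [B₀.env > 5]
22. n9.idx = "uu"  [terminal]
23. n8.mk = 7  [C.lim - 15]
24. n8.fin = false  [C.wid == false]
25. n10.idx = "mu"  [terminal]
26. n5.acc = -2  [len(c.idx) - 4]
27. n5.off = 20  [C.mk + 13]
28. n1.mk = -6  [(if C₁.fin then C₁.mk else C₀.lim) - 34]
29. n1.fin = true  [C₁.fin == false]
30. n11.lab = "wmw"  ["w" ++ S.hot]
31. n11.env = 28  [C.mk + 34]
32. n12.lab = "qn"  ["qn"]
33. n12.env = 12  [12]
34. n13.wid = false  [terminal]
35. n14.lab = "qv"  ["qv"]
36. n14.env = 20  [B₀.env + 8]
37. n15.idx = "qx"  [terminal]
38. n16.live = true  [terminal]
39. n17.ok = 12  [terminal]
40. n14.acc = 5  [B.env * -1 + 25]
41. n14.off = 6  [B.env - 14]
42. n12.acc = -1  [B₁.acc + B₁.off - 12]
43. n12.off = 14  [len(B₀.lab) + 12]
44. n18.hot = false  [terminal]
45. n19.hot = "q"  [if d.hot then B₀.lab else "q"]
46. n20.sig = false  [terminal]
47. n19.mk = 20  [20]
48. n19.fin = false  [h.sig == true]
49. n11.acc = -5  [B₀.env * -2 + 51]
50. n11.off = -9  [B₁.off * 3 - 51]
51. n0.mk = 24  [B.acc * 3 + 39]
52. n0.fin = false  [C.mk > -6]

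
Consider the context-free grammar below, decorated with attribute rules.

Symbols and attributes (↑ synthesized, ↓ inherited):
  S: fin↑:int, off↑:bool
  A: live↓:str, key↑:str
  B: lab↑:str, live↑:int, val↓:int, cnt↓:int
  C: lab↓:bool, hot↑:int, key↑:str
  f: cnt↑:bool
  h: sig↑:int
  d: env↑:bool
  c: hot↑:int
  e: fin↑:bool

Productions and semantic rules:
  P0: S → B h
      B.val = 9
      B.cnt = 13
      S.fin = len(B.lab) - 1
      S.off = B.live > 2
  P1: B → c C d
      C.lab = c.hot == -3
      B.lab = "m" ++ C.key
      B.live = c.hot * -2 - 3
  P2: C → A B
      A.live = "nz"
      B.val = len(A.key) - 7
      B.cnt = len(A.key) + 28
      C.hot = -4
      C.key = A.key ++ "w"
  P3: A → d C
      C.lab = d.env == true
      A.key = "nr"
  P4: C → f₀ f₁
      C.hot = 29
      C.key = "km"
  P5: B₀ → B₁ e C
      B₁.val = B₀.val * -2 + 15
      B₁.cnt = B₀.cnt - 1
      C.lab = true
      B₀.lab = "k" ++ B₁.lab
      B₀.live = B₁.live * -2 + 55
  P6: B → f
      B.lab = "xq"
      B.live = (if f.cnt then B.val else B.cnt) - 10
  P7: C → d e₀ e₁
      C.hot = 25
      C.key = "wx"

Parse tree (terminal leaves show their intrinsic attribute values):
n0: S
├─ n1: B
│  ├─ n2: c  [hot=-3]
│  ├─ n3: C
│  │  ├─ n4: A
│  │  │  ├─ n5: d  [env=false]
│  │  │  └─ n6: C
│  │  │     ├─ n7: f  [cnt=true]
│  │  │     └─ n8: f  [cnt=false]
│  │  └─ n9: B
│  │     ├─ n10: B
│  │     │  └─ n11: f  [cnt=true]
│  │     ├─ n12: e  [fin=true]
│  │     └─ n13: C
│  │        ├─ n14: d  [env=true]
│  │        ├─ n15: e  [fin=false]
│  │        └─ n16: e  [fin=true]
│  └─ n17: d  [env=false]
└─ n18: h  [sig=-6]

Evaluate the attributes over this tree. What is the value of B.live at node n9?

1. n1.val = 9  [9]
2. n1.cnt = 13  [13]
3. n2.hot = -3  [terminal]
4. n3.lab = true  [c.hot == -3]
5. n4.live = "nz"  ["nz"]
6. n5.env = false  [terminal]
7. n6.lab = false  [d.env == true]
8. n7.cnt = true  [terminal]
9. n8.cnt = false  [terminal]
10. n6.hot = 29  [29]
11. n6.key = "km"  ["km"]
12. n4.key = "nr"  ["nr"]
13. n9.val = -5  [len(A.key) - 7]
14. n9.cnt = 30  [len(A.key) + 28]
15. n10.val = 25  [B₀.val * -2 + 15]
16. n10.cnt = 29  [B₀.cnt - 1]
17. n11.cnt = true  [terminal]
18. n10.lab = "xq"  ["xq"]
19. n10.live = 15  [(if f.cnt then B.val else B.cnt) - 10]
20. n12.fin = true  [terminal]
21. n13.lab = true  [true]
22. n14.env = true  [terminal]
23. n15.fin = false  [terminal]
24. n16.fin = true  [terminal]
25. n13.hot = 25  [25]
26. n13.key = "wx"  ["wx"]
27. n9.lab = "kxq"  ["k" ++ B₁.lab]
28. n9.live = 25  [B₁.live * -2 + 55]
29. n3.hot = -4  [-4]
30. n3.key = "nrw"  [A.key ++ "w"]
31. n17.env = false  [terminal]
32. n1.lab = "mnrw"  ["m" ++ C.key]
33. n1.live = 3  [c.hot * -2 - 3]
34. n18.sig = -6  [terminal]
35. n0.fin = 3  [len(B.lab) - 1]
36. n0.off = true  [B.live > 2]

25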